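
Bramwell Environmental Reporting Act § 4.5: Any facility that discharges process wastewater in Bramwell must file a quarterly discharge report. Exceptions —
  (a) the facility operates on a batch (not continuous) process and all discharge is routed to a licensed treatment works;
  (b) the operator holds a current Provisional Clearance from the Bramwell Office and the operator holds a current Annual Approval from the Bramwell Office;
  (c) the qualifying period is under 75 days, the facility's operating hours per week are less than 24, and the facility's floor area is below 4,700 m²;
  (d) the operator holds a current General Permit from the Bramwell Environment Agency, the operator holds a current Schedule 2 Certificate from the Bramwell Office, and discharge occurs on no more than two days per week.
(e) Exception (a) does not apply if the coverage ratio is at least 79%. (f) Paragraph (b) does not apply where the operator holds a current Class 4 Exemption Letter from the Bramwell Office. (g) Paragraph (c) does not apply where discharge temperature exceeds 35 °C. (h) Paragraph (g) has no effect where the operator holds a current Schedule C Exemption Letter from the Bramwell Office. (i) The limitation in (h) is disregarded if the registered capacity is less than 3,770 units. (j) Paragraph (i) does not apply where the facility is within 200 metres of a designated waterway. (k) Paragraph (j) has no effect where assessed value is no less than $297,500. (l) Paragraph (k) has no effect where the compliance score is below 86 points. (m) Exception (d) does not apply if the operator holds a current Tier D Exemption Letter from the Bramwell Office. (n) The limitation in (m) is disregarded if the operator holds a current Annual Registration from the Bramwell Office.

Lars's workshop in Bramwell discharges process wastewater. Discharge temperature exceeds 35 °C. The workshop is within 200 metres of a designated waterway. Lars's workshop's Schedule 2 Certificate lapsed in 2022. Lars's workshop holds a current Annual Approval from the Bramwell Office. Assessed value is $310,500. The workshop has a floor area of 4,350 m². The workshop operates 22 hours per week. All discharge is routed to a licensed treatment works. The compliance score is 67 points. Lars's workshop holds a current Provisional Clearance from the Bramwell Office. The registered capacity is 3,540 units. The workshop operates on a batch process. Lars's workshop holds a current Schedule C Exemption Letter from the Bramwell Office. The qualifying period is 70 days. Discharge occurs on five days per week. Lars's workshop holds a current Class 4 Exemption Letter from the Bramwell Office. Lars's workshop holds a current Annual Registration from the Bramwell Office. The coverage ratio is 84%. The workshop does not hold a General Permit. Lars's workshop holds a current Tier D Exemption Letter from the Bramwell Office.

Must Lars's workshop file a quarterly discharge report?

Exception (a) is satisfied on its face — the facility operates on a batch process; discharge is routed to a licensed treatment works. But: (e) is triggered — the coverage ratio is 84%, meeting the 79% threshold. So (a) is unavailable.
Exception (b): a current Provisional Clearance is held; a current Annual Approval is held — every condition holds. Turning to paragraph (f): (f) operates against (b): a current Class 4 Exemption Letter is held. Exception (b) does not apply.
All of (c)'s requirements are met (the qualifying period is 70 days, under the 75 days limit; the facility's operating hours per week are 22, less than the 24 limit; the facility's floor area is 4,350 m², below the 4,700 m² limit). Applying paragraphs (g)–(l): (g) operates (discharge temperature exceeds 35 °C), but is overridden by (h): (h) operates against (g): a current Schedule C Exemption Letter is held. (i) is triggered (the registered capacity is 3,540 units, less than the 3,770 units limit), but is displaced by (j): (j) operates — the workshop is within 200 m of a designated waterway. (k) applies (assessed value is $310,500, meeting the $297,500 threshold), but yields to (l): (l) operates against (k): the compliance score is 67 points, below the 86 points limit. Exception (c) stands.
Exception (d) requires that the operator holds a current General Permit from the Bramwell Environment Agency; but no General Permit is held, so (d) is unavailable.

No — exception (c) applies; Lars's workshop is not required to file a quarterly discharge report.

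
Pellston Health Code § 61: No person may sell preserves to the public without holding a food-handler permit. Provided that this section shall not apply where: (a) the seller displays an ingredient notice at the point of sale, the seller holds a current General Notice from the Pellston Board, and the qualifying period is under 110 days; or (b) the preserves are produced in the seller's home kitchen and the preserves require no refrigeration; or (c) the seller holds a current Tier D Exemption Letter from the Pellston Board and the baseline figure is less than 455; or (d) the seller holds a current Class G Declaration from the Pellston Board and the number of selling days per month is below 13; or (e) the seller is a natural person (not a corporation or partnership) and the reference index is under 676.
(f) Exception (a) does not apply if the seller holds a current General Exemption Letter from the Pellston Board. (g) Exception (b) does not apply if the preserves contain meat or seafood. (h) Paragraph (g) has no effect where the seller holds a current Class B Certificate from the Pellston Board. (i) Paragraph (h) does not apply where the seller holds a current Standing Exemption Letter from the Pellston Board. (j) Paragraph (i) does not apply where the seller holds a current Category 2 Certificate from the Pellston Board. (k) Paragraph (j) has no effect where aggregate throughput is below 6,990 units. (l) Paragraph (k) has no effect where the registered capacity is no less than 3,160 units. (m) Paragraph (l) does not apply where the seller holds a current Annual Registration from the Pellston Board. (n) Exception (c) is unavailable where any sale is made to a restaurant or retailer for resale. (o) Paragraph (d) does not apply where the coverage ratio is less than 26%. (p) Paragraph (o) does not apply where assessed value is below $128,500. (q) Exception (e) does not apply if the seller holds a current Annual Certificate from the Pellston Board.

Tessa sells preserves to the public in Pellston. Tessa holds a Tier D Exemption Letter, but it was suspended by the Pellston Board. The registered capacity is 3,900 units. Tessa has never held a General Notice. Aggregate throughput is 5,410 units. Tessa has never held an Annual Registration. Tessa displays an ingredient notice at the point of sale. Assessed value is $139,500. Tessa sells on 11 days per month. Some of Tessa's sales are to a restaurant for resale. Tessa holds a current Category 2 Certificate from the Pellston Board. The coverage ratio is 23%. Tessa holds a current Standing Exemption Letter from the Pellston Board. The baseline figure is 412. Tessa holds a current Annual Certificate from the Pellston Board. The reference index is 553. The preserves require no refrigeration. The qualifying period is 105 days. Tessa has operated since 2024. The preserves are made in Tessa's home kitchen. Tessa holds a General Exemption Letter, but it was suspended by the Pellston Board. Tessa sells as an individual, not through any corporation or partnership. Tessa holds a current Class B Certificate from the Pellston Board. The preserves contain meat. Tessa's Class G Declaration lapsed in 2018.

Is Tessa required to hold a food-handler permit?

Exception (a) fails — there is no General Notice in force.
Exception (b) is satisfied on its face — the preserves are home-kitchen produced; the preserves are shelf-stable. Considering the limiting provisions: (g) applies (the preserves contain meat), but is overridden by (h): (h) operates — a current Class B Certificate is held. (i) applies (a current Standing Exemption Letter is held), but is itself disapplied by (j): (j) operates against (i): a current Category 2 Certificate is held. (k) operates (aggregate throughput is 5,410 units, below the 6,990 units limit), but is overridden by (l): (l) operates against (k): the registered capacity is 3,900 units, meeting the 3,160 units threshold. (m), which would lift (l), is not triggered — no current Annual Registration is held. (b) remains available.
Exception (c) fails — there is no Tier D Exemption Letter in force.
Exception (d) does not apply: no current Class G Declaration is held.
Exception (e)'s conditions are all satisfied: the seller is a natural person; the reference index is 553, under the 676 limit. Turning to paragraph (q): (q) operates against (e): a current Annual Certificate is held. (e) is therefore removed.

No — exception (b) applies; Tessa is not required to hold a food-handler permit.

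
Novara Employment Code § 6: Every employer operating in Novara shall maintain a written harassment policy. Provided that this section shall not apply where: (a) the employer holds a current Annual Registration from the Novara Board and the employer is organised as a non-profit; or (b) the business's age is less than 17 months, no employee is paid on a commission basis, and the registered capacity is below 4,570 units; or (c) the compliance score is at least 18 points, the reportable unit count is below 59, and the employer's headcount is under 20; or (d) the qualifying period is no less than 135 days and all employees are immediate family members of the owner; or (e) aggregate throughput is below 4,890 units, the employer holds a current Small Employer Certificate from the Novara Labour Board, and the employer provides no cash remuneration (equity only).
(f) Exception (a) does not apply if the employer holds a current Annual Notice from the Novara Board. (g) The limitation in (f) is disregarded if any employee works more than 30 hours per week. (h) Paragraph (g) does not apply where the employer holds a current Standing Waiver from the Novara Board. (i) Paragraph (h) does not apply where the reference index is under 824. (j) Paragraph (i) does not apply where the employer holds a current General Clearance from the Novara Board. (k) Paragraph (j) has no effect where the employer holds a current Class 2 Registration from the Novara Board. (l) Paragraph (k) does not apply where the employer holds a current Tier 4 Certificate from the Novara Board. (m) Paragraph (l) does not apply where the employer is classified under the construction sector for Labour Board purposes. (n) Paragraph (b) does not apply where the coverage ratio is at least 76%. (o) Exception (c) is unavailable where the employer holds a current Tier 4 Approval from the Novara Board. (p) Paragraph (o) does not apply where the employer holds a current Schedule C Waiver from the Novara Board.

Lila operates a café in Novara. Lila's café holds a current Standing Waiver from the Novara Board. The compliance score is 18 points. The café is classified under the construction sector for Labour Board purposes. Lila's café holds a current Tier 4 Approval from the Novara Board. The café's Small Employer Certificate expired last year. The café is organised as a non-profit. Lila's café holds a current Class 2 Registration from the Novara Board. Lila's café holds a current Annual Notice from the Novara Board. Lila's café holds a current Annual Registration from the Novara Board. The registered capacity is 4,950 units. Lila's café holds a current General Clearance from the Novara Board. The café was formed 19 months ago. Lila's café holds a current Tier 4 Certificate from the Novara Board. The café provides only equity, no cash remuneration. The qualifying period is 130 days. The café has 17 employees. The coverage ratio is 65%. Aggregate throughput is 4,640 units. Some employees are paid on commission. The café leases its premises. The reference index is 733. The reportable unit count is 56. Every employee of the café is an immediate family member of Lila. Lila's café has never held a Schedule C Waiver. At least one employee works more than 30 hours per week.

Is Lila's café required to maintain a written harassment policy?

Exception (a)'s conditions are all satisfied: a current Annual Registration is held; the employer is a non-profit. As to paragraphs (f)–(m): (f) would limit (a) — a current Annual Notice is held — but (g) sets (f) aside: (g) operates against (f): at least one employee exceeds 30 hours/week. (h) is engaged (a current Standing Waiver is held), but yields to (i): (i) operates against (h): the reference index is 733, under the 824 limit. (j) applies (a current General Clearance is held), but is displaced by (k): (k) is engaged — a current Class 2 Registration is held. (l) operates (a current Tier 4 Certificate is held), but is set aside by (m): (m) applies — the café is classified under the construction sector. Exception (a) stands.
Exception (b) fails — the business's age is 19 months, not less than 17 months.
Exception (c) is satisfied on its face — the compliance score is 18 points, meeting the 18 points threshold; the reportable unit count is 56, below the 59 limit; the employer's headcount is 17, under the 20 limit. Turning to paragraphs (o)–(p): (o) operates against (c): a current Tier 4 Approval is held. (p) does not operate here (no current Schedule C Waiver is held), so (o) stands. (c) is therefore removed.
Exception (d) fails — the qualifying period is 130 days, short of 135 days.
Exception (e) does not apply: the Small Employer Certificate has expired.

No — exception (a) applies; Lila's café is not required to maintain a written harassment policy.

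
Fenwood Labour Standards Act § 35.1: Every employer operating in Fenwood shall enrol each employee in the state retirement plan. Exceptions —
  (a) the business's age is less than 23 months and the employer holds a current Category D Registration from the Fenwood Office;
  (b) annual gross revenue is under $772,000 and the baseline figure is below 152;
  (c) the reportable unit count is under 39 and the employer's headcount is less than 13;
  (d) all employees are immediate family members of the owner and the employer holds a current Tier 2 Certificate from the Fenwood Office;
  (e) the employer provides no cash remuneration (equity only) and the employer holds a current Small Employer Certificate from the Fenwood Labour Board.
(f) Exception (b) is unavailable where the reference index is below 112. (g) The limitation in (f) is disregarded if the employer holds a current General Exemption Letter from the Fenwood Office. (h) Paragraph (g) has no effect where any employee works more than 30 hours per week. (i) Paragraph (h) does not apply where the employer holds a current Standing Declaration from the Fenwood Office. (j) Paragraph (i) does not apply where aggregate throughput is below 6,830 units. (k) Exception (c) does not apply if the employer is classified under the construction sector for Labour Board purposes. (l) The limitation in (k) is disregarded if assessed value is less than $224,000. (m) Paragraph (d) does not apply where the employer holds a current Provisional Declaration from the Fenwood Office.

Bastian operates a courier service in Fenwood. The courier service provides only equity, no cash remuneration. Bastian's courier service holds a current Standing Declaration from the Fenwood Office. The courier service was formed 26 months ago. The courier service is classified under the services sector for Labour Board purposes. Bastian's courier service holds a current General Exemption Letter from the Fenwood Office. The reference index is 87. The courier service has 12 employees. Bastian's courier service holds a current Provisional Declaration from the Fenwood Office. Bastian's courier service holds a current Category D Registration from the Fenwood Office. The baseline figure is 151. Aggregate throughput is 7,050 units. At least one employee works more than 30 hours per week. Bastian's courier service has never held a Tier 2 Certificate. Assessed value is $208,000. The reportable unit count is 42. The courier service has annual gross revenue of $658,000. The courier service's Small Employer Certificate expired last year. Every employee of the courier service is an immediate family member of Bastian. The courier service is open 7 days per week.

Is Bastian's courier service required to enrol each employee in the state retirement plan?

No — exception (b) applies; Bastian's courier service is not required to enrol each employee in the state retirement plan.

Exception (a) does not apply: the business's age is 26 months, not less than 23 months.
Exception (b)'s conditions are all satisfied: annual gross revenue is $658,000, under the $772,000 limit; the baseline figure is 151, below the 152 limit. Under paragraphs (f)–(j): (f) is engaged (the reference index is 87, below the 112 limit), but yields to (g): (g) operates against (f): a current General Exemption Letter is held. (h) is triggered (at least one employee exceeds 30 hours/week), but is itself disapplied by (i): (i) applies — a current Standing Declaration is held. (j), which would lift (i), is not triggered — aggregate throughput is 7,050 units, not below 6,830 units. (b) remains available.
Exception (c) requires that the reportable unit count is under 39; but the reportable unit count is 42, not under 39, so (c) is unavailable.
Exception (d) fails — the Tier 2 Certificate is not current.
Exception (e) requires that the employer holds a current Small Employer Certificate from the Fenwood Labour Board; but the Small Employer Certificate has expired, so (e) is unavailable.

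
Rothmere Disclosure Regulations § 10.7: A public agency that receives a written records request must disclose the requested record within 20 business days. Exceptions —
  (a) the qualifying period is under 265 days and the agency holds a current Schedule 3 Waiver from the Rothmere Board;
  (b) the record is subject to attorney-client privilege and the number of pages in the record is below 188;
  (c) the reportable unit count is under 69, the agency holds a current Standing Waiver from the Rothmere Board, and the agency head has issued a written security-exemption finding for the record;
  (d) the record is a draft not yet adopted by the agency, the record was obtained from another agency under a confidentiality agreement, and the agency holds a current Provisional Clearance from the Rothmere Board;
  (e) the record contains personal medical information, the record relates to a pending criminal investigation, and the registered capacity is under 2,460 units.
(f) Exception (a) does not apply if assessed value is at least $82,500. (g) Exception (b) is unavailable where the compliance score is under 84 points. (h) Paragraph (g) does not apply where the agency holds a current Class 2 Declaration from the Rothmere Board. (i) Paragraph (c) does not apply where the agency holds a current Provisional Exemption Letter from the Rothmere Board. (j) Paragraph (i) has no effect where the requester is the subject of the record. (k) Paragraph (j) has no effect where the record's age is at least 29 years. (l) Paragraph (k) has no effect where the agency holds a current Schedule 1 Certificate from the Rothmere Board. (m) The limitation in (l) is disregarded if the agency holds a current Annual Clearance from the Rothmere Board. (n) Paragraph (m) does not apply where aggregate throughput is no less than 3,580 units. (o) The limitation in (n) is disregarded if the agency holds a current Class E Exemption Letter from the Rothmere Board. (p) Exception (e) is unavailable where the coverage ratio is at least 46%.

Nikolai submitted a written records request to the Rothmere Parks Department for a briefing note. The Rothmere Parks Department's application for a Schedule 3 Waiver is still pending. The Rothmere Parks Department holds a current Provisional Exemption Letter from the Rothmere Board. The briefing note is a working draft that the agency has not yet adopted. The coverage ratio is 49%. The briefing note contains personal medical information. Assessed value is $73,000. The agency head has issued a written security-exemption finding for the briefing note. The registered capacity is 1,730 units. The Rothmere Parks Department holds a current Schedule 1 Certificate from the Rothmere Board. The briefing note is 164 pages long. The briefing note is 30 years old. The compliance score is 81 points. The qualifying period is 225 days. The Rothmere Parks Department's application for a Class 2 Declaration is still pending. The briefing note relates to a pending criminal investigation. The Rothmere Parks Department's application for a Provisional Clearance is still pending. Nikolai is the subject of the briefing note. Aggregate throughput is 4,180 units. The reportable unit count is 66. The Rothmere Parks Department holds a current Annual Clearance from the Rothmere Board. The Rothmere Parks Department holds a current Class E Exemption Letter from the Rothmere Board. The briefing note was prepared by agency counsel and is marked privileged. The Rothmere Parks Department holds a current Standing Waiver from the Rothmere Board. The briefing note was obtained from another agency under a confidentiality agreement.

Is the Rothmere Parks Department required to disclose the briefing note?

Yes — the Rothmere Parks Department must disclose the briefing note.

Exception (a) fails — no current Schedule 3 Waiver is held.
All of (b)'s requirements are met (the briefing note is privileged; the number of pages in the record is 164, below the 188 limit). But: (g) is engaged — the compliance score is 81 points, under the 84 points limit. (h) is not triggered (there is no Class 2 Declaration in force), so (g) stands. Exception (b) does not apply.
All of (c)'s requirements are met (the reportable unit count is 66, under the 69 limit; a current Standing Waiver is held; a written security-exemption finding has been issued). Turning to paragraphs (i)–(o): (i) is triggered — a current Provisional Exemption Letter is held. (j) would limit (i) — Nikolai is the subject of the briefing note — but (k) sets (j) aside: (k) is triggered — the record's age is 30 years, meeting the 29 years threshold. (l) is engaged (a current Schedule 1 Certificate is held), but is overridden by (m): (m) operates against (l): a current Annual Clearance is held. (n) operates (aggregate throughput is 4,180 units, meeting the 3,580 units threshold), but is displaced by (o): (o) applies — a current Class E Exemption Letter is held. So (c) is unavailable.
Exception (d) requires that the agency holds a current Provisional Clearance from the Rothmere Board; but there is no Provisional Clearance in force, so (d) is unavailable.
Exception (e)'s conditions are all satisfied: the briefing note contains personal medical information; the briefing note relates to a pending investigation; the registered capacity is 1,730 units, under the 2,460 units limit. However, paragraph (p) must be considered: (p) operates against (e): the coverage ratio is 49%, meeting the 46% threshold. Exception (e) does not apply.
Every exception is unavailable, so the rule governs.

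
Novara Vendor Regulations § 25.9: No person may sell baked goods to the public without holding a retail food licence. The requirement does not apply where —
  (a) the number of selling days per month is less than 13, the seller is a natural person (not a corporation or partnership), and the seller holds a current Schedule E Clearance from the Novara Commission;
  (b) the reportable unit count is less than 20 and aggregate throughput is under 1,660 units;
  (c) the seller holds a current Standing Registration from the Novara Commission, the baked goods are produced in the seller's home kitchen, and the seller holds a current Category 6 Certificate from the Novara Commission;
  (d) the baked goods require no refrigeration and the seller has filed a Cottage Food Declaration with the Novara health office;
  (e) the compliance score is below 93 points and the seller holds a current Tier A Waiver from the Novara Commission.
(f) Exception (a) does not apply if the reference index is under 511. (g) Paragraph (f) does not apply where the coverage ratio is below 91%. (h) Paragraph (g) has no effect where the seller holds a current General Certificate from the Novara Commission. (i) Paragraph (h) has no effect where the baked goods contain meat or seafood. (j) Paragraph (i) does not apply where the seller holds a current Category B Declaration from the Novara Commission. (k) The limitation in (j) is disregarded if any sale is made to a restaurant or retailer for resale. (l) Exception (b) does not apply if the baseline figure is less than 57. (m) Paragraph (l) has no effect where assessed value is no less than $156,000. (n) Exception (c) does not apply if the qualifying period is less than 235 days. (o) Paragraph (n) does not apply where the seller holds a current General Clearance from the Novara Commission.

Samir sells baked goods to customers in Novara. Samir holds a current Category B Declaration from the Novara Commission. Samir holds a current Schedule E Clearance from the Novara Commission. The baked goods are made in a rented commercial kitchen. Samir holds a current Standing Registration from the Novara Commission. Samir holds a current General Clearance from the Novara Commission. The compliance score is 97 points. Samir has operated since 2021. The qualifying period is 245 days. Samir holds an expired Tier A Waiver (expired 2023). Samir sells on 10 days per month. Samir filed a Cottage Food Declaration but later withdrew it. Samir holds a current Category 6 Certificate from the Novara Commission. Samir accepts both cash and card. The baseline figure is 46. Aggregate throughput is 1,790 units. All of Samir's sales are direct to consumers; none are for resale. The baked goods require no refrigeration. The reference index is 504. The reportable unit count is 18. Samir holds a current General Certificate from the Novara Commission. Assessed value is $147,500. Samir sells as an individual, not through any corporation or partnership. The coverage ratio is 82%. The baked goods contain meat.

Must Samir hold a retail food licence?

Yes — Samir must hold a retail food licence.

Exception (a) is satisfied on its face — the number of selling days per month is 10, less than the 13 limit; the seller is a natural person; a current Schedule E Clearance is held. But applying paragraphs (f)–(k): (f) operates against (a): the reference index is 504, under the 511 limit. (g) would limit (f) — the coverage ratio is 82%, below the 91% limit — but (h) sets (g) aside: (h) operates against (g): a current General Certificate is held. (i) applies (the baked goods contain meat), but is displaced by (j): (j) operates against (i): a current Category B Declaration is held. (k) is inapplicable (no sales are for resale), so (j) stands. Exception (a) does not apply.
Exception (b) requires that aggregate throughput is under 1,660 units; but aggregate throughput is 1,790 units, not under 1,660 units, so (b) is unavailable.
Exception (c) requires that the baked goods are produced in the seller's home kitchen; but the baked goods are made in a commercial kitchen, not a home kitchen, so (c) is unavailable.
Exception (d) fails — the Cottage Food Declaration was withdrawn.
Exception (e) does not apply: the compliance score is 97 points, not below 93 points.
No exception applies. The general rule governs.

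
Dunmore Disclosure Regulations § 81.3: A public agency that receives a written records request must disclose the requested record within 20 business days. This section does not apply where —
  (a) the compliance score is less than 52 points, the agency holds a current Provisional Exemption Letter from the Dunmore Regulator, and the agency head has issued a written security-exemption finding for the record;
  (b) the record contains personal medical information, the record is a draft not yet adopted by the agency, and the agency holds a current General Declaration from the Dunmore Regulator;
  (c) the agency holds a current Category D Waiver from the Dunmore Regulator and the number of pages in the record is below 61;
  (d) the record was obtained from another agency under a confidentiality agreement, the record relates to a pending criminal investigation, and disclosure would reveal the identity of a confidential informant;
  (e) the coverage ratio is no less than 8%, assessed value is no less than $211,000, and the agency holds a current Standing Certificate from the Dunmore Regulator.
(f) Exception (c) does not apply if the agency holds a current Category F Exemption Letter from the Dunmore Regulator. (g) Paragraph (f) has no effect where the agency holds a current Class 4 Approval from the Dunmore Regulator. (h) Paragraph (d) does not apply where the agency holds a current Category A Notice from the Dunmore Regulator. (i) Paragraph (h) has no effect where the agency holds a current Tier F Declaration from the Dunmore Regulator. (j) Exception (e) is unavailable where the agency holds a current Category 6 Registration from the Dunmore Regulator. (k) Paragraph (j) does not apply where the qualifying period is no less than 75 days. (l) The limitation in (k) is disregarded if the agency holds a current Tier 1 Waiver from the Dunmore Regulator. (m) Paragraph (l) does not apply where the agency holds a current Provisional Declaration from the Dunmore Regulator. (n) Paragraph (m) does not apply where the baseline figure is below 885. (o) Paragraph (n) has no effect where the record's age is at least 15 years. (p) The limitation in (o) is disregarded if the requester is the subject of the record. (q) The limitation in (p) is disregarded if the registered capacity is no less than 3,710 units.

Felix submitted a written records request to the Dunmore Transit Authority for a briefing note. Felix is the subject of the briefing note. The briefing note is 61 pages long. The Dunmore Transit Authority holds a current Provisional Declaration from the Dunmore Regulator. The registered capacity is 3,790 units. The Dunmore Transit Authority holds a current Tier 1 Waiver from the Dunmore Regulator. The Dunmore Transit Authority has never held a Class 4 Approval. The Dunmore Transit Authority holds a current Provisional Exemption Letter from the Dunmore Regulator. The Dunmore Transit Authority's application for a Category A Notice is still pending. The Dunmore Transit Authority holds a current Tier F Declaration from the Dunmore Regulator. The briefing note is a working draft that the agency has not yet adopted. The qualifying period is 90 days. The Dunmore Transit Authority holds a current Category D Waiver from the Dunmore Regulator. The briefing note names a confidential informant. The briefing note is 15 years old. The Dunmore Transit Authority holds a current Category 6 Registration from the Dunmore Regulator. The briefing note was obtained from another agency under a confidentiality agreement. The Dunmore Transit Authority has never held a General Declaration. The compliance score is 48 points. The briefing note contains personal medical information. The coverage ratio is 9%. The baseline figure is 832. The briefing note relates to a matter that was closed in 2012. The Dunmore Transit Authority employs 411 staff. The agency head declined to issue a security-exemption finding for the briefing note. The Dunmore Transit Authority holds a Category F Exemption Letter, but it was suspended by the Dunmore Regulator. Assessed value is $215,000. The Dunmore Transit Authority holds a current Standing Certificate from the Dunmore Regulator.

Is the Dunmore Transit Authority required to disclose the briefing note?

No — exception (e) applies; the Dunmore Transit Authority is not required to disclose the briefing note.

Exception (a) fails — the agency head declined to issue a security-exemption finding.
Exception (b) requires that the agency holds a current General Declaration from the Dunmore Regulator; but the General Declaration is not current, so (b) is unavailable.
Exception (c) fails — the number of pages in the record is 61, not below 61.
Exception (d) requires that the record relates to a pending criminal investigation; but the briefing note relates to a closed matter, so (d) is unavailable.
Exception (e)'s conditions are all satisfied: the coverage ratio is 9%, meeting the 8% threshold; assessed value is $215,000, meeting the $211,000 threshold; a current Standing Certificate is held. Considering the limiting provisions: (j) is triggered (a current Category 6 Registration is held), but is itself disapplied by (k): (k) operates against (j): the qualifying period is 90 days, meeting the 75 days threshold. (l) would limit (k) — a current Tier 1 Waiver is held — but (m) sets (l) aside: (m) operates against (l): a current Provisional Declaration is held. (n) would limit (m) — the baseline figure is 832, below the 885 limit — but (o) sets (n) aside: (o) operates against (n): the record's age is 15 years, meeting the 15 years threshold. (p) is triggered (Felix is the subject of the briefing note), but is displaced by (q): (q) operates against (p): the registered capacity is 3,790 units, meeting the 3,710 units threshold. So (e) applies.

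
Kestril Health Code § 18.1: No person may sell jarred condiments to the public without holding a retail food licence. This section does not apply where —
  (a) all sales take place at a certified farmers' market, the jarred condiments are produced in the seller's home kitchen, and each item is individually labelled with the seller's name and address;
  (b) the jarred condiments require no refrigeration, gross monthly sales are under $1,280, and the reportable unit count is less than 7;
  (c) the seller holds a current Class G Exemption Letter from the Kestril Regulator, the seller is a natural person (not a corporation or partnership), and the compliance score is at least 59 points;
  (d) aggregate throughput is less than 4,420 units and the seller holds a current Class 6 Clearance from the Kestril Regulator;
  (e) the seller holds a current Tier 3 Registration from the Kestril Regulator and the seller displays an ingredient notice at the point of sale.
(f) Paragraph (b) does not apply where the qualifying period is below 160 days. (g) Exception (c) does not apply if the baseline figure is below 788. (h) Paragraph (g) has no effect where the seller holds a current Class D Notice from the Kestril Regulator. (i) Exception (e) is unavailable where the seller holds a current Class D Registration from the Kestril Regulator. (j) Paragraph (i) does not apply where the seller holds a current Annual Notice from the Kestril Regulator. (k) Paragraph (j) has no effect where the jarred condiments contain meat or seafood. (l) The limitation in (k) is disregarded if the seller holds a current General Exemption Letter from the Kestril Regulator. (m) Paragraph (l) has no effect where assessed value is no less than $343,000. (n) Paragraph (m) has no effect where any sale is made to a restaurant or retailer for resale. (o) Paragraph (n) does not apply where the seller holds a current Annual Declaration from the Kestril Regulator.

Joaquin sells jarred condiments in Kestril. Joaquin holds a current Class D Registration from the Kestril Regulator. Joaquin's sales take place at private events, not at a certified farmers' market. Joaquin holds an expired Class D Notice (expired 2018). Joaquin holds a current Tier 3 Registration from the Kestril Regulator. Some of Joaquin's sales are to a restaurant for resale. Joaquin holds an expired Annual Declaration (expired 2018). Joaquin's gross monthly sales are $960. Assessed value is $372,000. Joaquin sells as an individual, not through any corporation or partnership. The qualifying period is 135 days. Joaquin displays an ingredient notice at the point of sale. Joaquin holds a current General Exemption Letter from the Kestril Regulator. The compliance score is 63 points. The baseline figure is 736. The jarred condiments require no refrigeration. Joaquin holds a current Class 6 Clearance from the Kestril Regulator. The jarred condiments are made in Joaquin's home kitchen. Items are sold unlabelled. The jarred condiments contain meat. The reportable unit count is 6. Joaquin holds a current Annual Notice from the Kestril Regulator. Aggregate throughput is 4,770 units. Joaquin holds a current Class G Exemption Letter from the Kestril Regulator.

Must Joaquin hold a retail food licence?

Exception (a) requires that all sales take place at a certified farmers' market; but sales are at private events, not a certified farmers' market, so (a) is unavailable.
Exception (b)'s conditions are all satisfied: the jarred condiments are shelf-stable; gross monthly sales are $960, under the $1,280 limit; the reportable unit count is 6, less than the 7 limit. But: (f) operates against (b): the qualifying period is 135 days, below the 160 days limit. (b) is therefore removed.
Exception (c): a current Class G Exemption Letter is held; the seller is a natural person; the compliance score is 63 points, meeting the 59 points threshold — every condition holds. But: (g) is triggered — the baseline figure is 736, below the 788 limit. (h) does not operate here (the Class D Notice is not current), so (g) stands. So (c) is unavailable.
Exception (d) does not apply: aggregate throughput is 4,770 units, not less than 4,420 units.
All of (e)'s requirements are met (a current Tier 3 Registration is held; an ingredient notice is displayed). As to paragraphs (i)–(o): (i) would limit (e) — a current Class D Registration is held — but (j) sets (i) aside: (j) is triggered — a current Annual Notice is held. (k) operates (the jarred condiments contain meat), but is itself disapplied by (l): (l) is engaged — a current General Exemption Letter is held. (m) is triggered (assessed value is $372,000, meeting the $343,000 threshold), but is itself disapplied by (n): (n) operates against (m): some sales are to a restaurant for resale. (o), which would lift (n), does not operate here — there is no Annual Declaration in force. (e) remains available.

No — exception (e) applies; Joaquin is not required to hold a retail food licence.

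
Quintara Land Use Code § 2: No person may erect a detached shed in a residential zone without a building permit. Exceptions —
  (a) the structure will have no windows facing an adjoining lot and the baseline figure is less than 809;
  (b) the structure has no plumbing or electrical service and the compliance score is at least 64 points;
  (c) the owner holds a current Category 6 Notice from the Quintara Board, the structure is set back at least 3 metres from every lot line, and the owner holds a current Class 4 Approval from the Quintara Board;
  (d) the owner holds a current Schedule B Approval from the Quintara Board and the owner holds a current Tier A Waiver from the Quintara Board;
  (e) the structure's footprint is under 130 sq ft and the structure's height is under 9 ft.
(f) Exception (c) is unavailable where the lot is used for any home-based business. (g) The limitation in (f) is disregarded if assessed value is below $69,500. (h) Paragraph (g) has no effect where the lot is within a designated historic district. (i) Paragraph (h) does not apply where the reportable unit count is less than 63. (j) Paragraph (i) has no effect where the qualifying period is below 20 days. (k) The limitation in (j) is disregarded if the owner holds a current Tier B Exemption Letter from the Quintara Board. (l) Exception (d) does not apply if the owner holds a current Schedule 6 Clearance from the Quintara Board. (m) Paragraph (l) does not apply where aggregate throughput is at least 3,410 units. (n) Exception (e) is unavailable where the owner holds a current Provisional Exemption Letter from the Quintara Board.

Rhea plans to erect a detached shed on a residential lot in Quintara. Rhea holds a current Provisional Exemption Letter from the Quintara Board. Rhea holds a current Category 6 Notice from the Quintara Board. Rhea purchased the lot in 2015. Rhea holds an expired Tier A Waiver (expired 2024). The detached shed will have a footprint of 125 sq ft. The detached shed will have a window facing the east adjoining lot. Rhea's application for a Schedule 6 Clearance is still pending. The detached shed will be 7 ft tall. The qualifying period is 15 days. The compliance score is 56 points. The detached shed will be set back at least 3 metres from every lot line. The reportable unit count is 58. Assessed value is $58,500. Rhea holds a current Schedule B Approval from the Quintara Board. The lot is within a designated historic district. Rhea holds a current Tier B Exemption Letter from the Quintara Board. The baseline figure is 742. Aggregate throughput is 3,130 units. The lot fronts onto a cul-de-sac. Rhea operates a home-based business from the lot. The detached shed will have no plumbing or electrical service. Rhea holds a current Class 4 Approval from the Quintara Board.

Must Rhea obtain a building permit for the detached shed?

No — exception (c) applies; Rhea does not need a building permit.

Exception (a) does not apply: a window faces an adjoining lot.
Exception (b) does not apply: the compliance score is 56 points, short of 64 points.
Exception (c) is satisfied on its face — a current Category 6 Notice is held; the setback is at least 3 m on every side; a current Class 4 Approval is held. Under paragraphs (f)–(k): (f) would limit (c) — a home-based business operates on the lot — but (g) sets (f) aside: (g) is triggered — assessed value is $58,500, below the $69,500 limit. (h) would limit (g) — the lot is in a historic district — but (i) sets (h) aside: (i) is engaged — the reportable unit count is 58, less than the 63 limit. (j) is engaged (the qualifying period is 15 days, below the 20 days limit), but is overridden by (k): (k) operates against (j): a current Tier B Exemption Letter is held. So (c) applies.
Exception (d) fails — the Tier A Waiver is not current.
All of (e)'s requirements are met (the structure's footprint is 125 sq ft, under the 130 sq ft limit; the structure's height is 7 ft, under the 9 ft limit). However, paragraph (n) must be considered: (n) is engaged — a current Provisional Exemption Letter is held. Exception (e) does not apply.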